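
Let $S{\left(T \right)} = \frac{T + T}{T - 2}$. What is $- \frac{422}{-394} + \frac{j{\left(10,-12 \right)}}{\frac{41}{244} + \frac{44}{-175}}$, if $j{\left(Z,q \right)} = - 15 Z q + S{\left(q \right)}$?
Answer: $- \frac{5051696343}{233839} \approx -21603.0$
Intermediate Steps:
$S{\left(T \right)} = \frac{2 T}{-2 + T}$
$j{\left(Z,q \right)} = - 15 Z q + \frac{2 q}{-2 + q}$
$- \frac{422}{-394} + \frac{j{\left(10,-12 \right)}}{\frac{41}{244} + \frac{44}{-175}} = - \frac{422}{-394} + \frac{\left(-12\right) \frac{1}{-2 - 12} \left(2 - 150 \left(-2 - 12\right)\right)}{\frac{41}{244} + \frac{44}{-175}} = \left(-422\right) \left(- \frac{1}{394}\right) + \frac{\left(-12\right) \frac{1}{-14} \left(2 - 150 \left(-14\right)\right)}{41 \cdot \frac{1}{244} + 44 \left(- \frac{1}{175}\right)} = \frac{211}{197} + \frac{\left(-12\right) \left(- \frac{1}{14}\right) \left(2 + 2100\right)}{\frac{41}{244} - \frac{44}{175}} = \frac{211}{197} + \frac{\left(-12\right) \left(- \frac{1}{14}\right) 2102}{- \frac{3561}{42700}} = \frac{211}{197} + \frac{12612}{7} \left(- \frac{42700}{3561}\right) = \frac{211}{197} - \frac{25644400}{1187} = - \frac{5051696343}{233839}$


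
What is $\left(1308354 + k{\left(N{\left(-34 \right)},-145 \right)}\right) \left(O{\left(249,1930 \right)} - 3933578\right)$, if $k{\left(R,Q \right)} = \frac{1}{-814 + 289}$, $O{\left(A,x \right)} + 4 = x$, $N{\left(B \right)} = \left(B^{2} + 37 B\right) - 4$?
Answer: $- \frac{2700596121992548}{525} \approx -5.144 \cdot 10^{12}$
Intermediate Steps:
$N{\left(B \right)} = -4 + B^{2} + 37 B$
$O{\left(A,x \right)} = -4 + x$
$k{\left(R,Q \right)} = - \frac{1}{525}$ ($k{\left(R,Q \right)} = \frac{1}{-525} = - \frac{1}{525}$)
$\left(1308354 + k{\left(N{\left(-34 \right)},-145 \right)}\right) \left(O{\left(249,1930 \right)} - 3933578\right) = \left(1308354 - \frac{1}{525}\right) \left(\left(-4 + 1930\right) - 3933578\right) = \frac{686885849 \left(1926 - 3933578\right)}{525} = \frac{686885849}{525} \left(-3931652\right) = - \frac{2700596121992548}{525}$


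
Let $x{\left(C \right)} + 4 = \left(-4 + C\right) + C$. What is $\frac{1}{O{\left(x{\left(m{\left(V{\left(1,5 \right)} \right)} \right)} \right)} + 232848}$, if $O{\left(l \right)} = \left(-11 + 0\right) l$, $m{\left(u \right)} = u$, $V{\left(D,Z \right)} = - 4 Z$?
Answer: $\frac{1}{233376} \approx 4.2849 \cdot 10^{-6}$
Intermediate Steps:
$x{\left(C \right)} = -8 + 2 C$ ($x{\left(C \right)} = -4 + \left(\left(-4 + C\right) + C\right) = -4 + \left(-4 + 2 C\right) = -8 + 2 C$)
$O{\left(l \right)} = - 11 l$
$\frac{1}{O{\left(x{\left(m{\left(V{\left(1,5 \right)} \right)} \right)} \right)} + 232848} = \frac{1}{- 11 \left(-8 + 2 \left(\left(-4\right) 5\right)\right) + 232848} = \frac{1}{- 11 \left(-8 + 2 \left(-20\right)\right) + 232848} = \frac{1}{- 11 \left(-8 - 40\right) + 232848} = \frac{1}{\left(-11\right) \left(-48\right) + 232848} = \frac{1}{528 + 232848} = \frac{1}{233376}$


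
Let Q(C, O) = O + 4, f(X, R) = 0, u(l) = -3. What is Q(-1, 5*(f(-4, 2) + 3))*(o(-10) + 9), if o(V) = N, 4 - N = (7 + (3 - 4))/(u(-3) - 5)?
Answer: 1045/4 ≈ 261.25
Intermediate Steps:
Q(C, O) = 4 + O
N = 19/4 (N = 4 - (7 + (3 - 4))/(-3 - 5) = 4 - (7 - 1)/(-8) = 4 - 6*(-1)/8 = 4 - 1*(-3/4) = 4 + 3/4 = 19/4 ≈ 4.7500)
o(V) = 19/4
Q(-1, 5*(f(-4, 2) + 3))*(o(-10) + 9) = (4 + 5*(0 + 3))*(19/4 + 9) = (4 + 5*3)*(55/4) = (4 + 15)*(55/4) = 19*(55/4) = 1045/4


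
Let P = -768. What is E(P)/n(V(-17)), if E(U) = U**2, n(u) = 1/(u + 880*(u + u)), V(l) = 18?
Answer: 18696241152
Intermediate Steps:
n(u) = 1/(1761*u) (n(u) = 1/(u + 880*(2*u)) = 1/(u + 1760*u) = 1/(1761*u))
E(P)/n(V(-17)) = (-768)**2/(((1/1761)/18)) = 589824/(((1/1761)*(1/18))) = 589824/(1/31698) = 589824*31698 = 18696241152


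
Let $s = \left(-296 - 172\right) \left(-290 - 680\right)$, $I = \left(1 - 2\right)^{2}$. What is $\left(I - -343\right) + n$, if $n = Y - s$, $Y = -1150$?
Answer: $-454766$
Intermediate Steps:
$I = 1$ ($I = \left(-1\right)^{2} = 1$)
$s = 453960$ ($s = \left(-468\right) \left(-970\right) = 453960$)
$n = -455110$ ($n = -1150 - 453960 = -455110$)
$\left(I - -343\right) + n = \left(1 - -343\right) - 455110 = \left(1 + \left(-562 + 905\right)\right) - 455110 = \left(1 + 343\right) - 455110 = 344 - 455110 = -454766$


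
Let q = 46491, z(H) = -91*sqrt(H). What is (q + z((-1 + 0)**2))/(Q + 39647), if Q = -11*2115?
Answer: 23200/8191 ≈ 2.8324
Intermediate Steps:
Q = -23265
(q + z((-1 + 0)**2))/(Q + 39647) = (46491 - 91*sqrt((-1 + 0)**2))/(-23265 + 39647) = (46491 - 91*sqrt((-1)**2))/16382 = (46491 - 91*sqrt(1))*(1/16382) = (46491 - 91*1)*(1/16382) = (46491 - 91)*(1/16382) = 46400*(1/16382) = 23200/8191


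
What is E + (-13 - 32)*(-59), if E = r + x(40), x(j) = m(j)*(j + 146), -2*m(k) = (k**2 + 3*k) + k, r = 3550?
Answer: -157475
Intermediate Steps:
m(k) = -2*k - k**2/2 (m(k) = -((k**2 + 3*k) + k)/2 = -(k**2 + 4*k)/2 = -2*k - k**2/2)
x(j) = -j*(4 + j)*(146 + j)/2 (x(j) = (-j*(4 + j)/2)*(j + 146) = (-j*(4 + j)/2)*(146 + j) = -j*(4 + j)*(146 + j)/2)
E = -160130 (E = 3550 - 1/2*40*(4 + 40)*(146 + 40) = 3550 - 1/2*40*44*186 = 3550 - 163680 = -160130)
E + (-13 - 32)*(-59) = -160130 + (-13 - 32)*(-59) = -160130 - 45*(-59) = -160130 + 2655 = -157475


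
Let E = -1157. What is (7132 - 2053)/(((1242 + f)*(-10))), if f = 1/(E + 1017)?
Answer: -71106/173879 ≈ -0.40894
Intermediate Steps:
f = -1/140 (f = 1/(-1157 + 1017) = 1/(-140) = -1/140 ≈ -0.0071429)
(7132 - 2053)/(((1242 + f)*(-10))) = (7132 - 2053)/(((1242 - 1/140)*(-10))) = 5079/(((173879/140)*(-10))) = 5079/(-173879/14) = 5079*(-14/173879) = -71106/173879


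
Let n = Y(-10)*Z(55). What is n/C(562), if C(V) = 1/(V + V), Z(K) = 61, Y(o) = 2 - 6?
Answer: -274256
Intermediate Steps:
Y(o) = -4
C(V) = 1/(2*V)
n = -244 (n = -4*61 = -244)
n/C(562) = -244/((½)/562) = -244/((½)*(1/562)) = -244/1/1124 = -244*1124 = -274256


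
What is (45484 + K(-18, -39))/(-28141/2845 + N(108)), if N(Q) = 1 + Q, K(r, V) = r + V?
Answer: 129239815/281964 ≈ 458.36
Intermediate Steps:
K(r, V) = V + r
(45484 + K(-18, -39))/(-28141/2845 + N(108)) = (45484 + (-39 - 18))/(-28141/2845 + (1 + 108)) = (45484 - 57)/(-28141*1/2845 + 109) = 45427/(-28141/2845 + 109) = 45427/(281964/2845) = 45427*(2845/281964) = 129239815/281964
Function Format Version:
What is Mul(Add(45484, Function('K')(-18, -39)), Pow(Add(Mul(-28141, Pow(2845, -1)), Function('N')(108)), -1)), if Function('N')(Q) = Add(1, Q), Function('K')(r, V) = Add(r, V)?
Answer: Rational(129239815, 281964) ≈ 458.36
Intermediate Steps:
Function('K')(r, V) = Add(V, r)
Mul(Add(45484, Function('K')(-18, -39)), Pow(Add(Mul(-28141, Pow(2845, -1)), Function('N')(108)), -1)) = Mul(Add(45484, Add(-39, -18)), Pow(Add(Mul(-28141, Pow(2845, -1)), Add(1, 108)), -1)) = Mul(Add(45484, -57), Pow(Add(Mul(-28141, Rational(1, 2845)), 109), -1)) = Mul(45427, Pow(Add(Rational(-28141, 2845), 109), -1)) = Mul(45427, Pow(Rational(281964, 2845), -1)) = Mul(45427, Rational(2845, 281964)) = Rational(129239815, 281964)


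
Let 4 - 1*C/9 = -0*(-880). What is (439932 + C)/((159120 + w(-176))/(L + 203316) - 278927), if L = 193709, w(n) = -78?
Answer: -174678295200/110740833133 ≈ -1.5774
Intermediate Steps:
C = 36 (C = 36 - (-90)*0*(-880) = 36 - (-90)*0 = 36 - 9*0 = 36 + 0 = 36)
(439932 + C)/((159120 + w(-176))/(L + 203316) - 278927) = (439932 + 36)/((159120 - 78)/(193709 + 203316) - 278927) = 439968/(159042/397025 - 278927) = 439968/(-110740833133/397025) = 439968*(-397025/110740833133) = -174678295200/110740833133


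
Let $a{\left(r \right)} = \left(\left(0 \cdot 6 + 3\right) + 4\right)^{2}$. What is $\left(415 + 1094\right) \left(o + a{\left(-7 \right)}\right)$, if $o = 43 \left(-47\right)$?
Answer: $-2975748$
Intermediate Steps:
$a{\left(r \right)} = 49$ ($a{\left(r \right)} = \left(\left(0 + 3\right) + 4\right)^{2} = \left(3 + 4\right)^{2} = 7^{2} = 49$)
$o = -2021$
$\left(415 + 1094\right) \left(o + a{\left(-7 \right)}\right) = \left(415 + 1094\right) \left(-2021 + 49\right) = 1509 \left(-1972\right) = -2975748$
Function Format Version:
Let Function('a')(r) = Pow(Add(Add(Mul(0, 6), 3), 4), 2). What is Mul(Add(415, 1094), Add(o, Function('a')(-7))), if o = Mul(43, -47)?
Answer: -2975748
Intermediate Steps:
Function('a')(r) = 49 (Function('a')(r) = Pow(Add(Add(0, 3), 4), 2) = Pow(Add(3, 4), 2) = Pow(7, 2) = 49)
o = -2021
Mul(Add(415, 1094), Add(o, Function('a')(-7))) = Mul(Add(415, 1094), Add(-2021, 49)) = Mul(1509, -1972) = -2975748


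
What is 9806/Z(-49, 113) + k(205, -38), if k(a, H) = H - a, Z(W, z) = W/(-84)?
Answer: 115971/7 ≈ 16567.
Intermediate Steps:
Z(W, z) = -W/84 (Z(W, z) = W*(-1/84) = -W/84)
9806/Z(-49, 113) + k(205, -38) = 9806/((-1/84*(-49))) + (-38 - 1*205) = 9806/(7/12) + (-38 - 205) = 9806*(12/7) - 243 = 117672/7 - 243 = 115971/7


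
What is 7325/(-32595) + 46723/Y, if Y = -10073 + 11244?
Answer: 302871722/7633749 ≈ 39.675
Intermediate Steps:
Y = 1171
7325/(-32595) + 46723/Y = 7325/(-32595) + 46723/1171 = 7325*(-1/32595) + 46723*(1/1171) = -1465/6519 + 46723/1171 = 302871722/7633749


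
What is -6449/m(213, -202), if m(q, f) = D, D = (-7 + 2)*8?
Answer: 6449/40 ≈ 161.23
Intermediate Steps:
D = -40 (D = -5*8 = -40)
m(q, f) = -40
-6449/m(213, -202) = -6449/(-40) = -6449*(-1/40) = 6449/40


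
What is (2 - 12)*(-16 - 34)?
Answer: 500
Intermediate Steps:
(2 - 12)*(-16 - 34) = -10*(-50) = 500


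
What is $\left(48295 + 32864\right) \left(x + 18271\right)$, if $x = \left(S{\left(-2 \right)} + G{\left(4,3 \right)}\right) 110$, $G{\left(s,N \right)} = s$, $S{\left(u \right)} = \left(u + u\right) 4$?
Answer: $1375726209$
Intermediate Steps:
$S{\left(u \right)} = 8 u$ ($S{\left(u \right)} = 2 u 4 = 8 u$)
$x = -1320$ ($x = \left(8 \left(-2\right) + 4\right) 110 = \left(-16 + 4\right) 110 = \left(-12\right) 110 = -1320$)
$\left(48295 + 32864\right) \left(x + 18271\right) = \left(48295 + 32864\right) \left(-1320 + 18271\right) = 81159 \cdot 16951 = 1375726209$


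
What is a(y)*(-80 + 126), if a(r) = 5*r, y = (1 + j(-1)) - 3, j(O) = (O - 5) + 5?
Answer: -690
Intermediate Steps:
j(O) = O (j(O) = (-5 + O) + 5 = O)
y = -3 (y = (1 - 1) - 3 = 0 - 3 = -3)
a(y)*(-80 + 126) = (5*(-3))*(-80 + 126) = -15*46 = -690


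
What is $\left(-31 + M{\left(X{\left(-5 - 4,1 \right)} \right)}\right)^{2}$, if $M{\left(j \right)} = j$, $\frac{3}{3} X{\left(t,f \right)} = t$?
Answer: $1600$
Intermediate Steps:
$X{\left(t,f \right)} = t$
$\left(-31 + M{\left(X{\left(-5 - 4,1 \right)} \right)}\right)^{2} = \left(-31 - 9\right)^{2} = \left(-40\right)^{2} = 1600$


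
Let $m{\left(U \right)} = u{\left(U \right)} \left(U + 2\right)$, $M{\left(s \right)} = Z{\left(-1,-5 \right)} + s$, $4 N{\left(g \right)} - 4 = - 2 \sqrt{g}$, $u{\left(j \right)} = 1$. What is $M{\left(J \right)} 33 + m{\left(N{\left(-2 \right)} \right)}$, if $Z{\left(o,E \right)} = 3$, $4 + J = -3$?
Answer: $-129 - \frac{i \sqrt{2}}{2} \approx -129.0 - 0.70711 i$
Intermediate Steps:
$J = -7$ ($J = -4 - 3 = -7$)
$N{\left(g \right)} = 1 - \frac{\sqrt{g}}{2}$ ($N{\left(g \right)} = 1 + \frac{\left(-2\right) \sqrt{g}}{4} = 1 - \frac{\sqrt{g}}{2}$)
$M{\left(s \right)} = 3 + s$
$m{\left(U \right)} = 2 + U$ ($m{\left(U \right)} = 1 \left(U + 2\right) = 1 \left(2 + U\right) = 2 + U$)
$M{\left(J \right)} 33 + m{\left(N{\left(-2 \right)} \right)} = \left(3 - 7\right) 33 + \left(2 + \left(1 - \frac{\sqrt{-2}}{2}\right)\right) = \left(-4\right) 33 + \left(2 + \left(1 - \frac{i \sqrt{2}}{2}\right)\right) = -132 + \left(2 + \left(1 - \frac{i \sqrt{2}}{2}\right)\right) = -132 + \left(3 - \frac{i \sqrt{2}}{2}\right) = -129 - \frac{i \sqrt{2}}{2}$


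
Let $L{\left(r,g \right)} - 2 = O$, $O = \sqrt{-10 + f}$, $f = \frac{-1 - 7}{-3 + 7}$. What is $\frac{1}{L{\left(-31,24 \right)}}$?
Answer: $\frac{1}{8} - \frac{i \sqrt{3}}{8} \approx 0.125 - 0.21651 i$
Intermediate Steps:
$f = -2$ ($f = - \frac{8}{4} = \left(-8\right) \frac{1}{4} = -2$)
$O = 2 i \sqrt{3}$ ($O = \sqrt{-10 - 2} = \sqrt{-12} = 2 i \sqrt{3} \approx 3.4641 i$)
$L{\left(r,g \right)} = 2 + 2 i \sqrt{3}$
$\frac{1}{L{\left(-31,24 \right)}} = \frac{1}{2 + 2 i \sqrt{3}}$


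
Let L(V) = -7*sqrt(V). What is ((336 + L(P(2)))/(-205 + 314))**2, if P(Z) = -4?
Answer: 112700/11881 - 9408*I/11881 ≈ 9.4857 - 0.79185*I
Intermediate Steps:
((336 + L(P(2)))/(-205 + 314))**2 = ((336 - 14*I)/(-205 + 314))**2 = ((336 - 14*I)/109)**2 = ((336 - 14*I)*(1/109))**2 = (336/109 - 14*I/109)**2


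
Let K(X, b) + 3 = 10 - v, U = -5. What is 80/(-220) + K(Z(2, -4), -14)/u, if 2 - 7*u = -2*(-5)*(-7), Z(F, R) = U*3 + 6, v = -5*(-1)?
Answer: -67/396 ≈ -0.16919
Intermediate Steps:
v = 5
Z(F, R) = -9 (Z(F, R) = -5*3 + 6 = -15 + 6 = -9)
u = 72/7 (u = 2/7 - (-2*(-5))*(-7)/7 = 2/7 - 10*(-7)/7 = 2/7 - 1/7*(-70) = 2/7 + 10 = 72/7 ≈ 10.286)
K(X, b) = 2 (K(X, b) = -3 + (10 - 1*5) = -3 + (10 - 5) = -3 + 5 = 2)
80/(-220) + K(Z(2, -4), -14)/u = 80/(-220) + 2/(72/7) = 80*(-1/220) + 2*(7/72) = -4/11 + 7/36 = -67/396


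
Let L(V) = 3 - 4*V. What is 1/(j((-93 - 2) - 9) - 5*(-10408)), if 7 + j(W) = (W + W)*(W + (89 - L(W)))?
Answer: 1/142305 ≈ 7.0272e-6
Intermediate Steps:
j(W) = -7 + 2*W*(86 + 5*W) (j(W) = -7 + (W + W)*(W + (89 - (3 - 4*W))) = -7 + (2*W)*(W + (89 + (-3 + 4*W))) = -7 + (2*W)*(W + (86 + 4*W)) = -7 + (2*W)*(86 + 5*W) = -7 + 2*W*(86 + 5*W))
1/(j((-93 - 2) - 9) - 5*(-10408)) = 1/((-7 + 10*((-93 - 2) - 9)² + 172*((-93 - 2) - 9)) - 5*(-10408)) = 1/((-7 + 10*(-95 - 9)² + 172*(-95 - 9)) + 52040) = 1/((-7 + 10*(-104)² + 172*(-104)) + 52040) = 1/((-7 + 10*10816 - 17888) + 52040) = 1/((-7 + 108160 - 17888) + 52040) = 1/(90265 + 52040) = 1/142305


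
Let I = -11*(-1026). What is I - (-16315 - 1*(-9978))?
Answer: 17623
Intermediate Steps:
I = 11286
I - (-16315 - 1*(-9978)) = 11286 - (-16315 - 1*(-9978)) = 11286 - (-16315 + 9978) = 11286 - 1*(-6337) = 11286 + 6337 = 17623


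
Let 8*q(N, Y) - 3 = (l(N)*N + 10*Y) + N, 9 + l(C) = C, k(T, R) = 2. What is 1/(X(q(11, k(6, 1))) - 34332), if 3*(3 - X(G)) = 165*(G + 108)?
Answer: -1/40654 ≈ -2.4598e-5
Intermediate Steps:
l(C) = -9 + C
q(N, Y) = 3/8 + N/8 + 5*Y/4 + N*(-9 + N)/8 (q(N, Y) = 3/8 + (((-9 + N)*N + 10*Y) + N)/8 = 3/8 + ((N*(-9 + N) + 10*Y) + N)/8 = 3/8 + ((10*Y + N*(-9 + N)) + N)/8 = 3/8 + (N + 10*Y + N*(-9 + N))/8 = 3/8 + (N/8 + 5*Y/4 + N*(-9 + N)/8) = 3/8 + N/8 + 5*Y/4 + N*(-9 + N)/8)
X(G) = -5937 - 55*G (X(G) = 3 - 55*(G + 108) = 3 - 55*(108 + G) = 3 - (17820 + 165*G)/3 = 3 + (-5940 - 55*G) = -5937 - 55*G)
1/(X(q(11, k(6, 1))) - 34332) = 1/((-5937 - 55*(3/8 + (⅛)*11 + (5/4)*2 + (⅛)*11*(-9 + 11))) - 34332) = 1/((-5937 - 55*(3/8 + 11/8 + 5/2 + (⅛)*11*2)) - 34332) = 1/((-5937 - 55*(3/8 + 11/8 + 5/2 + 11/4)) - 34332) = 1/((-5937 - 55*7) - 34332) = 1/((-5937 - 385) - 34332) = 1/(-6322 - 34332) = 1/(-40654) = -1/40654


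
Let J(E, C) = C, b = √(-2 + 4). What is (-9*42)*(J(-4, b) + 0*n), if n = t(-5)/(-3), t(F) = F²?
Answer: -378*√2 ≈ -534.57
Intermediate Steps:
b = √2 ≈ 1.4142
n = -25/3 (n = (-5)²/(-3) = 25*(-⅓) = -25/3 ≈ -8.3333)
(-9*42)*(J(-4, b) + 0*n) = (-9*42)*(√2 + 0*(-25/3)) = -378*(√2 + 0) = -378*√2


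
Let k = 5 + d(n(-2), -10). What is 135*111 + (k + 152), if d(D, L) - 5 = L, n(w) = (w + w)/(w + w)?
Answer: 15137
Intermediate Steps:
n(w) = 1 (n(w) = (2*w)/((2*w)) = (2*w)*(1/(2*w)) = 1)
d(D, L) = 5 + L
k = 0 (k = 5 + (5 - 10) = 5 - 5 = 0)
135*111 + (k + 152) = 135*111 + (0 + 152) = 14985 + 152 = 15137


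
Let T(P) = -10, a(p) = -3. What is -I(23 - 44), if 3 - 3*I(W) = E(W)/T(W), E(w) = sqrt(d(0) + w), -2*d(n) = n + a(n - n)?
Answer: -1 - I*sqrt(78)/60 ≈ -1.0 - 0.1472*I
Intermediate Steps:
d(n) = 3/2 - n/2 (d(n) = -(n - 3)/2 = -(-3 + n)/2 = 3/2 - n/2)
E(w) = sqrt(3/2 + w) (E(w) = sqrt((3/2 - 1/2*0) + w) = sqrt((3/2 + 0) + w) = sqrt(3/2 + w))
I(W) = 1 + sqrt(6 + 4*W)/60 (I(W) = 1 - sqrt(6 + 4*W)/2/(3*(-10)) = 1 - sqrt(6 + 4*W)/2*(-1)/(3*10) = 1 - (-1)*sqrt(6 + 4*W)/60 = 1 + sqrt(6 + 4*W)/60)
-I(23 - 44) = -(1 + sqrt(6 + 4*(23 - 44))/60) = -(1 + sqrt(6 + 4*(-21))/60) = -(1 + sqrt(6 - 84)/60) = -(1 + sqrt(-78)/60) = -(1 + (I*sqrt(78))/60) = -(1 + I*sqrt(78)/60) = -1 - I*sqrt(78)/60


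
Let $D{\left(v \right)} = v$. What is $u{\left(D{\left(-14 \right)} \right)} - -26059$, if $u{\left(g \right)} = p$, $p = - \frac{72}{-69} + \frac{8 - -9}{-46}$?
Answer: $\frac{1198745}{46} \approx 26060.0$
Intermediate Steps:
$p = \frac{31}{46}$ ($p = \left(-72\right) \left(- \frac{1}{69}\right) + \left(8 + 9\right) \left(- \frac{1}{46}\right) = \frac{24}{23} + 17 \left(- \frac{1}{46}\right) = \frac{24}{23} - \frac{17}{46} = \frac{31}{46} \approx 0.67391$)
$u{\left(g \right)} = \frac{31}{46}$
$u{\left(D{\left(-14 \right)} \right)} - -26059 = \frac{31}{46} - -26059 = \frac{31}{46} + 26059 = \frac{1198745}{46}$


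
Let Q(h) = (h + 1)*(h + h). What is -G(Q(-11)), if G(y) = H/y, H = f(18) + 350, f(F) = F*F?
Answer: -337/110 ≈ -3.0636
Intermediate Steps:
f(F) = F**2
H = 674 (H = 18**2 + 350 = 324 + 350 = 674)
Q(h) = 2*h*(1 + h) (Q(h) = (1 + h)*(2*h) = 2*h*(1 + h))
G(y) = 674/y
-G(Q(-11)) = -674/(2*(-11)*(1 - 11)) = -674/(2*(-11)*(-10)) = -674/220 = -1*337/110 = -337/110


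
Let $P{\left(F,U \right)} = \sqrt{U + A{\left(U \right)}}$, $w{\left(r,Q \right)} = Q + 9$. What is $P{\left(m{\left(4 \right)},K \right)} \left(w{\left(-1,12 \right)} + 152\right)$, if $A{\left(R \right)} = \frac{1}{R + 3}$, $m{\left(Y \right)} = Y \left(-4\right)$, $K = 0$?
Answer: $\frac{173 \sqrt{3}}{3} \approx 99.882$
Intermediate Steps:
$w{\left(r,Q \right)} = 9 + Q$
$m{\left(Y \right)} = - 4 Y$
$A{\left(R \right)} = \frac{1}{3 + R}$
$P{\left(F,U \right)} = \sqrt{U + \frac{1}{3 + U}}$
$P{\left(m{\left(4 \right)},K \right)} \left(w{\left(-1,12 \right)} + 152\right) = \sqrt{\frac{1 + 0 \left(3 + 0\right)}{3 + 0}} \left(\left(9 + 12\right) + 152\right) = \sqrt{\frac{1 + 0 \cdot 3}{3}} \left(21 + 152\right) = \sqrt{\frac{1 + 0}{3}} \cdot 173 = \sqrt{\frac{1}{3} \cdot 1} \cdot 173 = \sqrt{\frac{1}{3}} \cdot 173 = \frac{\sqrt{3}}{3} \cdot 173 = \frac{173 \sqrt{3}}{3}$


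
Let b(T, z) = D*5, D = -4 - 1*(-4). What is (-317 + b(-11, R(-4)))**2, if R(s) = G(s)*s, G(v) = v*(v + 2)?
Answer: 100489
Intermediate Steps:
D = 0 (D = -4 + 4 = 0)
G(v) = v*(2 + v)
R(s) = s**2*(2 + s) (R(s) = (s*(2 + s))*s = s**2*(2 + s))
b(T, z) = 0 (b(T, z) = 0*5 = 0)
(-317 + b(-11, R(-4)))**2 = (-317 + 0)**2 = (-317)**2 = 100489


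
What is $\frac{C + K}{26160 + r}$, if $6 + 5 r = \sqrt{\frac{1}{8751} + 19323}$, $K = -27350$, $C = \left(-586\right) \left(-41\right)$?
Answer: $- \frac{9511445623140}{74851902144931} + \frac{8310 \sqrt{1479755368074}}{74851902144931} \approx -0.12694$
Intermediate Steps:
$C = 24026$
$r = - \frac{6}{5} + \frac{\sqrt{1479755368074}}{43755}$ ($r = - \frac{6}{5} + \frac{\sqrt{\frac{1}{8751} + 19323}}{5} = - \frac{6}{5} + \frac{\sqrt{\frac{169095574}{8751}}}{5} = - \frac{6}{5} + \frac{\frac{1}{8751} \sqrt{1479755368074}}{5} = - \frac{6}{5} + \frac{\sqrt{1479755368074}}{43755} \approx 26.601$)
$\frac{C + K}{26160 + r} = \frac{24026 - 27350}{26160 - \left(\frac{6}{5} - \frac{\sqrt{1479755368074}}{43755}\right)} = - \frac{3324}{\frac{130794}{5} + \frac{\sqrt{1479755368074}}{43755}}$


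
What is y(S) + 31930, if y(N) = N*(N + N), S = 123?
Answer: 62188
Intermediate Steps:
y(N) = 2*N² (y(N) = N*(2*N) = 2*N²)
y(S) + 31930 = 2*123² + 31930 = 2*15129 + 31930 = 30258 + 31930 = 62188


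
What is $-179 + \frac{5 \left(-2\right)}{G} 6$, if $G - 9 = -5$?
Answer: $-194$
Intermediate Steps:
$G = 4$ ($G = 9 - 5 = 4$)
$-179 + \frac{5 \left(-2\right)}{G} 6 = -179 + \frac{5 \left(-2\right)}{4} \cdot 6 = -179 + \frac{1}{4} \left(-10\right) 6 = -179 - 15 = -194$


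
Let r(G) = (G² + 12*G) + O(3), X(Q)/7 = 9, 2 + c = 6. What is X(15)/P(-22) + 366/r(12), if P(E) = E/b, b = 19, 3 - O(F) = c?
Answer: -335487/6314 ≈ -53.134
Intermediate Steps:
c = 4 (c = -2 + 6 = 4)
X(Q) = 63 (X(Q) = 7*9 = 63)
O(F) = -1 (O(F) = 3 - 1*4 = 3 - 4 = -1)
r(G) = -1 + G² + 12*G (r(G) = (G² + 12*G) - 1 = -1 + G² + 12*G)
P(E) = E/19
X(15)/P(-22) + 366/r(12) = 63/(((1/19)*(-22))) + 366/(-1 + 12² + 12*12) = 63/(-22/19) + 366/(-1 + 144 + 144) = 63*(-19/22) + 366/287 = -1197/22 + 366*(1/287) = -1197/22 + 366/287 = -335487/6314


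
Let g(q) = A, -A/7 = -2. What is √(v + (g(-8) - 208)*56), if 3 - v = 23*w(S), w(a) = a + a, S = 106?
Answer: I*√15737 ≈ 125.45*I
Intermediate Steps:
w(a) = 2*a
A = 14 (A = -7*(-2) = 14)
g(q) = 14
v = -4873 (v = 3 - 23*2*106 = 3 - 23*212 = 3 - 1*4876 = 3 - 4876 = -4873)
√(v + (g(-8) - 208)*56) = √(-4873 + (14 - 208)*56) = √(-4873 - 194*56) = √(-4873 - 10864) = √(-15737) = I*√15737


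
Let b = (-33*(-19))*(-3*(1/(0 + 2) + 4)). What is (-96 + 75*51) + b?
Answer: -9471/2 ≈ -4735.5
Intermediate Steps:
b = -16929/2 (b = 627*(-3*(1/2 + 4)) = 627*(-3*(½ + 4)) = 627*(-3*9/2) = 627*(-27/2) = -16929/2 ≈ -8464.5)
(-96 + 75*51) + b = (-96 + 75*51) - 16929/2 = (-96 + 3825) - 16929/2 = 3729 - 16929/2 = -9471/2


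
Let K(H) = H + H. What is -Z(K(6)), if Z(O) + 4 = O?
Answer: -8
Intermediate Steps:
K(H) = 2*H
Z(O) = -4 + O
-Z(K(6)) = -(-4 + 2*6) = -(-4 + 12) = -1*8 = -8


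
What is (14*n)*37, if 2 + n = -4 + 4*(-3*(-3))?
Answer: 15540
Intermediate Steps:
n = 30 (n = -2 + (-4 + 4*(-3*(-3))) = -2 + (-4 + 4*9) = -2 + (-4 + 36) = -2 + 32 = 30)
(14*n)*37 = (14*30)*37 = 420*37 = 15540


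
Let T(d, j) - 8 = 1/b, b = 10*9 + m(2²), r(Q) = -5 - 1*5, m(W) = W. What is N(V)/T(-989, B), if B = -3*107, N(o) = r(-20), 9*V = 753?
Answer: -940/753 ≈ -1.2483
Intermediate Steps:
V = 251/3 (V = (⅑)*753 = 251/3 ≈ 83.667)
r(Q) = -10 (r(Q) = -5 - 5 = -10)
N(o) = -10
B = -321
b = 94 (b = 10*9 + 2² = 90 + 4 = 94)
T(d, j) = 753/94 (T(d, j) = 8 + 1/94 = 753/94)
N(V)/T(-989, B) = -10/753/94 = -10*94/753 = -940/753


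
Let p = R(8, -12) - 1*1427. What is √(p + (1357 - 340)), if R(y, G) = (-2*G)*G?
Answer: I*√698 ≈ 26.42*I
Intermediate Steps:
R(y, G) = -2*G²
p = -1715 (p = -2*(-12)² - 1*1427 = -2*144 - 1427 = -288 - 1427 = -1715)
√(p + (1357 - 340)) = √(-1715 + (1357 - 340)) = √(-1715 + 1017) = √(-698) = I*√698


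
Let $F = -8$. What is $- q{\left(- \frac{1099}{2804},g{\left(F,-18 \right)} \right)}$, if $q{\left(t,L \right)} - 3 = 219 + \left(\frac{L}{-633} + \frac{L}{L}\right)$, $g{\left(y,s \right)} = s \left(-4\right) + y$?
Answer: $- \frac{141095}{633} \approx -222.9$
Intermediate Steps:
$g{\left(y,s \right)} = y - 4 s$ ($g{\left(y,s \right)} = - 4 s + y = y - 4 s$)
$q{\left(t,L \right)} = 223 - \frac{L}{633}$ ($q{\left(t,L \right)} = 3 + \left(219 + \left(\frac{L}{-633} + \frac{L}{L}\right)\right) = 3 + \left(219 + \left(L \left(- \frac{1}{633}\right) + 1\right)\right) = 3 + \left(219 - \left(-1 + \frac{L}{633}\right)\right) = 3 - \left(-220 + \frac{L}{633}\right) = 223 - \frac{L}{633}$)
$- q{\left(- \frac{1099}{2804},g{\left(F,-18 \right)} \right)} = - (223 - \frac{-8 - -72}{633}) = - (223 - \frac{-8 + 72}{633}) = - (223 - \frac{64}{633}) = \left(-1\right) \frac{141095}{633} = - \frac{141095}{633}$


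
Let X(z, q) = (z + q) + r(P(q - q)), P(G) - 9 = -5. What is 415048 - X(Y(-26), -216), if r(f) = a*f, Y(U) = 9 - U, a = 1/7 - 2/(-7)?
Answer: 2906591/7 ≈ 4.1523e+5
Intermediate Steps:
a = 3/7 (a = 1*(⅐) - 2*(-⅐) = ⅐ + 2/7 = 3/7 ≈ 0.42857)
P(G) = 4 (P(G) = 9 - 5 = 4)
r(f) = 3*f/7
X(z, q) = 12/7 + q + z (X(z, q) = (z + q) + (3/7)*4 = (q + z) + 12/7 = 12/7 + q + z)
415048 - X(Y(-26), -216) = 415048 - (12/7 - 216 + (9 - 1*(-26))) = 415048 - (12/7 - 216 + (9 + 26)) = 415048 - (12/7 - 216 + 35) = 415048 - 1*(-1255/7) = 415048 + 1255/7 = 2906591/7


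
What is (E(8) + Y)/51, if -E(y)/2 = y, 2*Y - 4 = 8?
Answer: -10/51 ≈ -0.19608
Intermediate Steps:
Y = 6 (Y = 2 + (½)*8 = 2 + 4 = 6)
E(y) = -2*y
(E(8) + Y)/51 = (-2*8 + 6)/51 = (-16 + 6)/51 = (1/51)*(-10) = -10/51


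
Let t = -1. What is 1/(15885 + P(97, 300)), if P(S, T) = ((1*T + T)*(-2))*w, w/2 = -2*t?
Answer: 1/11085 ≈ 9.0212e-5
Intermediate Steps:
w = 4 (w = 2*(-2*(-1)) = 2*2 = 4)
P(S, T) = -16*T (P(S, T) = ((1*T + T)*(-2))*4 = ((T + T)*(-2))*4 = ((2*T)*(-2))*4 = -4*T*4 = -16*T)
1/(15885 + P(97, 300)) = 1/(15885 - 16*300) = 1/(15885 - 4800) = 1/11085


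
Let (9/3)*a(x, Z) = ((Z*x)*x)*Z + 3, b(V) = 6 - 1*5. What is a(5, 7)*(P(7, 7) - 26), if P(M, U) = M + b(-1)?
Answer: -7368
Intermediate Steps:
b(V) = 1 (b(V) = 6 - 5 = 1)
P(M, U) = 1 + M (P(M, U) = M + 1 = 1 + M)
a(x, Z) = 1 + Z²*x²/3 (a(x, Z) = (((Z*x)*x)*Z + 3)/3 = ((Z*x²)*Z + 3)/3 = (Z²*x² + 3)/3 = (3 + Z²*x²)/3 = 1 + Z²*x²/3)
a(5, 7)*(P(7, 7) - 26) = (1 + (⅓)*7²*5²)*((1 + 7) - 26) = (1 + (⅓)*49*25)*(8 - 26) = (1 + 1225/3)*(-18) = (1228/3)*(-18) = -7368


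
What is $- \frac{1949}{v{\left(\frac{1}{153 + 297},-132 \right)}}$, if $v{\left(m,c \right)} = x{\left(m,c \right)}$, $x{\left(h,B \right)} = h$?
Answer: $-877050$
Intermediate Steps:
$v{\left(m,c \right)} = m$
$- \frac{1949}{v{\left(\frac{1}{153 + 297},-132 \right)}} = - \frac{1949}{\frac{1}{153 + 297}} = - \frac{1949}{\frac{1}{450}} = - 1949 \frac{1}{\frac{1}{450}} = \left(-1949\right) 450 = -877050$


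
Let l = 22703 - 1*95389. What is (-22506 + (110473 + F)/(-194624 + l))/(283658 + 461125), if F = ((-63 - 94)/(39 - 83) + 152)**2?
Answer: -11647389402713/385434259061280 ≈ -0.030219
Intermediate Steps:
l = -72686 (l = 22703 - 95389 = -72686)
F = 46854025/1936 (F = (-157/(-44) + 152)**2 = (-157*(-1/44) + 152)**2 = (157/44 + 152)**2 = (6845/44)**2 = 46854025/1936 ≈ 24201.)
(-22506 + (110473 + F)/(-194624 + l))/(283658 + 461125) = (-22506 + (110473 + 46854025/1936)/(-194624 - 72686))/(283658 + 461125) = (-22506 + (260729753/1936)/(-267310))/744783 = (-22506 + (260729753/1936)*(-1/267310))*(1/744783) = (-22506 - 260729753/517512160)*(1/744783) = -11647389402713/517512160*1/744783 = -11647389402713/385434259061280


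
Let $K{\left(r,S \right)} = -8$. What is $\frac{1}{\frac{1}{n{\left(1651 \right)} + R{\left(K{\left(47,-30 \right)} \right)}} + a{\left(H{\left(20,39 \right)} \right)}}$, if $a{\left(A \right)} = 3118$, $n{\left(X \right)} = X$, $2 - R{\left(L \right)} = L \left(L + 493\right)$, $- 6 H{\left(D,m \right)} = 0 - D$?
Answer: $\frac{5533}{17251895} \approx 0.00032072$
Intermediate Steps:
$H{\left(D,m \right)} = \frac{D}{6}$ ($H{\left(D,m \right)} = - \frac{0 - D}{6} = - \frac{\left(-1\right) D}{6} = \frac{D}{6}$)
$R{\left(L \right)} = 2 - L \left(493 + L\right)$ ($R{\left(L \right)} = 2 - L \left(L + 493\right) = 2 - L \left(493 + L\right)$)
$\frac{1}{\frac{1}{n{\left(1651 \right)} + R{\left(K{\left(47,-30 \right)} \right)}} + a{\left(H{\left(20,39 \right)} \right)}} = \frac{1}{\frac{1}{1651 - -3882} + 3118} = \frac{1}{\frac{1}{1651 + \left(2 - 64 + 3944\right)} + 3118} = \frac{1}{\frac{1}{1651 + 3882} + 3118} = \frac{1}{\frac{1}{5533} + 3118} = \frac{1}{\frac{17251895}{5533}} = \frac{5533}{17251895}$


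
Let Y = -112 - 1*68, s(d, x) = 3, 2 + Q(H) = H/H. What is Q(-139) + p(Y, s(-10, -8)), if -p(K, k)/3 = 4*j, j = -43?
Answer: 515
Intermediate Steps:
Q(H) = -1 (Q(H) = -2 + H/H = -2 + 1 = -1)
Y = -180 (Y = -112 - 68 = -180)
p(K, k) = 516 (p(K, k) = -12*(-43) = -3*(-172) = 516)
Q(-139) + p(Y, s(-10, -8)) = -1 + 516 = 515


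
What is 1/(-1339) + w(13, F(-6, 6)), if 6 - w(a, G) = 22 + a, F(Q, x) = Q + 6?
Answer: -38832/1339 ≈ -29.001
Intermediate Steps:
F(Q, x) = 6 + Q
w(a, G) = -16 - a (w(a, G) = 6 - (22 + a) = 6 + (-22 - a) = -16 - a)
1/(-1339) + w(13, F(-6, 6)) = 1/(-1339) + (-16 - 1*13) = -1/1339 + (-16 - 13) = -1/1339 - 29 = -38832/1339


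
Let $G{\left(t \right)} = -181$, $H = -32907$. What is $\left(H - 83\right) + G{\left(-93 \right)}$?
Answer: $-33171$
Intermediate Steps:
$\left(H - 83\right) + G{\left(-93 \right)} = \left(-32907 - 83\right) - 181 = -32990 - 181 = -33171$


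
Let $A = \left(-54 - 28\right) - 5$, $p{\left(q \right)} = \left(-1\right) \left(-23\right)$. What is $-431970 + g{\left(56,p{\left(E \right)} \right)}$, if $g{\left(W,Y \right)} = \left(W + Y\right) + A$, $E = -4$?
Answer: $-431978$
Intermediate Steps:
$p{\left(q \right)} = 23$
$A = -87$ ($A = -82 - 5 = -87$)
$g{\left(W,Y \right)} = -87 + W + Y$ ($g{\left(W,Y \right)} = \left(W + Y\right) - 87 = -87 + W + Y$)
$-431970 + g{\left(56,p{\left(E \right)} \right)} = -431970 + \left(-87 + 56 + 23\right) = -431970 - 8 = -431978$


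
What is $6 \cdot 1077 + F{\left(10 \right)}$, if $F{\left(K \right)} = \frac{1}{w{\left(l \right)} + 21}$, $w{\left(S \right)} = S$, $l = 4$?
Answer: $\frac{161551}{25} \approx 6462.0$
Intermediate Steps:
$F{\left(K \right)} = \frac{1}{25}$ ($F{\left(K \right)} = \frac{1}{4 + 21} = \frac{1}{25}$)
$6 \cdot 1077 + F{\left(10 \right)} = 6 \cdot 1077 + \frac{1}{25} = 6462 + \frac{1}{25} = \frac{161551}{25}$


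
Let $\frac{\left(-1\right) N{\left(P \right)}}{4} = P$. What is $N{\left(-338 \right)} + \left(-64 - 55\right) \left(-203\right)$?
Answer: $25509$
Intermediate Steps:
$N{\left(P \right)} = - 4 P$
$N{\left(-338 \right)} + \left(-64 - 55\right) \left(-203\right) = \left(-4\right) \left(-338\right) + \left(-64 - 55\right) \left(-203\right) = 1352 - -24157 = 1352 + 24157 = 25509$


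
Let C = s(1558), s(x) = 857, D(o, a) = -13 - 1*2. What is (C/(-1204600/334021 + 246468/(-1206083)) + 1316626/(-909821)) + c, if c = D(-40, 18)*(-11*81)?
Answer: 1668290629439055270811/126975699762001508 ≈ 13139.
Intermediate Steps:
D(o, a) = -15 (D(o, a) = -13 - 2 = -15)
C = 857
c = 13365 (c = -(-165)*81 = -15*(-891) = 13365)
(C/(-1204600/334021 + 246468/(-1206083)) + 1316626/(-909821)) + c = (857/(-1204600/334021 + 246468/(-1206083)) + 1316626/(-909821)) + 13365 = (857/(-1204600*1/334021 + 246468*(-1/1206083)) + 1316626*(-1/909821)) + 13365 = (857/(-1204600/334021 - 246468/1206083) - 1316626/909821) + 13365 = (857/(-1535173069628/402857049743) - 1316626/909821) + 13365 = (857*(-402857049743/1535173069628) - 1316626/909821) + 13365 = (-345248491629751/1535173069628 - 1316626/909821) + 13365 = -28739597880094883609/126975699762001508 + 13365 = 1668290629439055270811/126975699762001508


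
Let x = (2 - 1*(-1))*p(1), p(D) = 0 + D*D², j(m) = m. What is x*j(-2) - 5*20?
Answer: -106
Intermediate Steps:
p(D) = D³ (p(D) = 0 + D³ = D³)
x = 3 (x = (2 - 1*(-1))*1³ = (2 + 1)*1 = 3*1 = 3)
x*j(-2) - 5*20 = 3*(-2) - 5*20 = -6 - 100 = -106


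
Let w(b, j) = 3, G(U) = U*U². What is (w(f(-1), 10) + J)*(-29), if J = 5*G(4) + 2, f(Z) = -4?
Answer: -9425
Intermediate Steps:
G(U) = U³
J = 322 (J = 5*4³ + 2 = 5*64 + 2 = 320 + 2 = 322)
(w(f(-1), 10) + J)*(-29) = (3 + 322)*(-29) = 325*(-29) = -9425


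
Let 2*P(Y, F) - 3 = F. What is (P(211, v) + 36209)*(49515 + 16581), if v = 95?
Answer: 2396508768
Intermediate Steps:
P(Y, F) = 3/2 + F/2
(P(211, v) + 36209)*(49515 + 16581) = ((3/2 + (½)*95) + 36209)*(49515 + 16581) = ((3/2 + 95/2) + 36209)*66096 = (49 + 36209)*66096 = 36258*66096 = 2396508768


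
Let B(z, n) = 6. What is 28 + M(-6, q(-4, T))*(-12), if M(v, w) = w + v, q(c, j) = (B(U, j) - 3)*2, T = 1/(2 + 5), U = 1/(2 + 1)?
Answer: 28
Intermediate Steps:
U = 1/3 ≈ 0.33333
T = 1/7 ≈ 0.14286
q(c, j) = 6 (q(c, j) = (6 - 3)*2 = 3*2 = 6)
M(v, w) = v + w
28 + M(-6, q(-4, T))*(-12) = 28 + (-6 + 6)*(-12) = 28 + 0*(-12) = 28 + 0 = 28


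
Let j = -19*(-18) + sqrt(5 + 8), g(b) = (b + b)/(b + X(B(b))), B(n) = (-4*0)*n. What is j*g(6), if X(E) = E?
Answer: 684 + 2*sqrt(13) ≈ 691.21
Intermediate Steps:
B(n) = 0 (B(n) = 0*n = 0)
g(b) = 2 (g(b) = (b + b)/(b + 0) = (2*b)/b = 2)
j = 342 + sqrt(13) ≈ 345.61
j*g(6) = (342 + sqrt(13))*2 = 684 + 2*sqrt(13)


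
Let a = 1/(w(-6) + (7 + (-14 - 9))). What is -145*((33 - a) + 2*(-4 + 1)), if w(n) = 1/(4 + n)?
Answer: -129485/33 ≈ -3923.8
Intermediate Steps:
a = -2/33 (a = 1/(1/(4 - 6) + (7 + (-14 - 9))) = 1/(1/(-2) + (7 - 23)) = 1/(-½ - 16) = 1/(-33/2) = -2/33 ≈ -0.060606)
-145*((33 - a) + 2*(-4 + 1)) = -145*((33 - 1*(-2/33)) + 2*(-4 + 1)) = -145*((33 + 2/33) + 2*(-3)) = -145*(1091/33 - 6) = -145*893/33 = -129485/33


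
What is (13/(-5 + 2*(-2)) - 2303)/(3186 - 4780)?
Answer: 10370/7173 ≈ 1.4457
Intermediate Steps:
(13/(-5 + 2*(-2)) - 2303)/(3186 - 4780) = (13/(-5 - 4) - 2303)/(-1594) = (13/(-9) - 2303)*(-1/1594) = (13*(-1/9) - 2303)*(-1/1594) = (-13/9 - 2303)*(-1/1594) = -20740/9*(-1/1594) = 10370/7173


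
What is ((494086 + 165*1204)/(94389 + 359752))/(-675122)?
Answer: -346373/153300290101 ≈ -2.2594e-6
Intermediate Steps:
((494086 + 165*1204)/(94389 + 359752))/(-675122) = ((494086 + 198660)/454141)*(-1/675122) = (692746*(1/454141))*(-1/675122) = (692746/454141)*(-1/675122) = -346373/153300290101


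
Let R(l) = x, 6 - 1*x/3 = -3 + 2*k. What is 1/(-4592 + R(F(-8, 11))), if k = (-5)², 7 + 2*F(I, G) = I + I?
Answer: -1/4715 ≈ -0.00021209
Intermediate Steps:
F(I, G) = -7/2 + I (F(I, G) = -7/2 + (I + I)/2 = -7/2 + (2*I)/2 = -7/2 + I)
k = 25
x = -123 (x = 18 - 3*(-3 + 2*25) = 18 - 3*(-3 + 50) = 18 - 3*47 = 18 - 141 = -123)
R(l) = -123
1/(-4592 + R(F(-8, 11))) = 1/(-4592 - 123) = 1/(-4715) = -1/4715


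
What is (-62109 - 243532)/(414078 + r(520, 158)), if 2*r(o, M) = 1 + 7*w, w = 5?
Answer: -305641/414096 ≈ -0.73809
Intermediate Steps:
r(o, M) = 18 (r(o, M) = (1 + 7*5)/2 = (1 + 35)/2 = (½)*36 = 18)
(-62109 - 243532)/(414078 + r(520, 158)) = (-62109 - 243532)/(414078 + 18) = -305641/414096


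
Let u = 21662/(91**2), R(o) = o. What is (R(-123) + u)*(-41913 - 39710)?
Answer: 81370050323/8281 ≈ 9.8261e+6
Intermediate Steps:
u = 21662/8281 ≈ 2.6159
(R(-123) + u)*(-41913 - 39710) = (-123 + 21662/8281)*(-41913 - 39710) = -996901/8281*(-81623) = 81370050323/8281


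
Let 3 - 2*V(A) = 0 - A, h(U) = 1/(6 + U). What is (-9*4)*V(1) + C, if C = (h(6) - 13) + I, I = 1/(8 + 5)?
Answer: -13235/156 ≈ -84.840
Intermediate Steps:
I = 1/13 ≈ 0.076923
V(A) = 3/2 + A/2 (V(A) = 3/2 - (0 - A)/2 = 3/2 - (-1)*A/2 = 3/2 + A/2)
C = -2003/156 (C = (1/(6 + 6) - 13) + 1/13 = (1/12 - 13) + 1/13 = -155/12 + 1/13 = -2003/156 ≈ -12.840)
(-9*4)*V(1) + C = (-9*4)*(3/2 + (1/2)*1) - 2003/156 = -36*(3/2 + 1/2) - 2003/156 = -36*2 - 2003/156 = -72 - 2003/156 = -13235/156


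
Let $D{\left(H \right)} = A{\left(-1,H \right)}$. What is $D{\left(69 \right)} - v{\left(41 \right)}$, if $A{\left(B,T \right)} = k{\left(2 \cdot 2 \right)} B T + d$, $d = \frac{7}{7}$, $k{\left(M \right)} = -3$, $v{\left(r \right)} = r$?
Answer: $167$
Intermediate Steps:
$d = 1$ ($d = 7 \cdot \frac{1}{7} = 1$)
$A{\left(B,T \right)} = 1 - 3 B T$ ($A{\left(B,T \right)} = - 3 B T + 1 = 1 - 3 B T$)
$D{\left(H \right)} = 1 + 3 H$ ($D{\left(H \right)} = 1 - - 3 H = 1 + 3 H$)
$D{\left(69 \right)} - v{\left(41 \right)} = \left(1 + 3 \cdot 69\right) - 41 = \left(1 + 207\right) - 41 = 208 - 41 = 167$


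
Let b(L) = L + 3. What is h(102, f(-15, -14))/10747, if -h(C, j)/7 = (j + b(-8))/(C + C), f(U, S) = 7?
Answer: -7/1096194 ≈ -6.3857e-6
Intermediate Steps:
b(L) = 3 + L
h(C, j) = -7*(-5 + j)/(2*C) (h(C, j) = -7*(j + (3 - 8))/(C + C) = -7*(j - 5)/(2*C) = -7*(-5 + j)*1/(2*C) = -7*(-5 + j)/(2*C))
h(102, f(-15, -14))/10747 = ((7/2)*(5 - 1*7)/102)/10747 = ((7/2)*(1/102)*(5 - 7))*(1/10747) = ((7/2)*(1/102)*(-2))*(1/10747) = -7/102*1/10747 = -7/1096194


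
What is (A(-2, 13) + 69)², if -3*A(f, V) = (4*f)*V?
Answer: 96721/9 ≈ 10747.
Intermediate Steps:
A(f, V) = -4*V*f/3 (A(f, V) = -4*f*V/3 = -4*V*f/3)
(A(-2, 13) + 69)² = (-4/3*13*(-2) + 69)² = (104/3 + 69)² = (311/3)² = 96721/9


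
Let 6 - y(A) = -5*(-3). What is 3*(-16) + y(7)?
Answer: -57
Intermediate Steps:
y(A) = -9 (y(A) = 6 - (-5)*(-3) = 6 - 1*15 = 6 - 15 = -9)
3*(-16) + y(7) = 3*(-16) - 9 = -48 - 9 = -57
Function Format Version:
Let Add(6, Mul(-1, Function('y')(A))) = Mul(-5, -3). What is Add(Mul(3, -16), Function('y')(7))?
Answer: -57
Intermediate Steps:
Function('y')(A) = -9 (Function('y')(A) = Add(6, Mul(-1, Mul(-5, -3))) = Add(6, Mul(-1, 15)) = Add(6, -15) = -9)
Add(Mul(3, -16), Function('y')(7)) = Add(Mul(3, -16), -9) = Add(-48, -9) = -57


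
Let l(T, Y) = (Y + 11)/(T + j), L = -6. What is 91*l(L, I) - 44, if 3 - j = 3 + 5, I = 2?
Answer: -1667/11 ≈ -151.55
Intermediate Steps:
j = -5 (j = 3 - (3 + 5) = 3 - 1*8 = 3 - 8 = -5)
l(T, Y) = (11 + Y)/(-5 + T) (l(T, Y) = (Y + 11)/(T - 5) = (11 + Y)/(-5 + T))
91*l(L, I) - 44 = 91*((11 + 2)/(-5 - 6)) - 44 = 91*(13/(-11)) - 44 = 91*(-1/11*13) - 44 = 91*(-13/11) - 44 = -1183/11 - 44 = -1667/11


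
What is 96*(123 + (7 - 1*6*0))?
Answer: 12480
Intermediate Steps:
96*(123 + (7 - 1*6*0)) = 96*(123 + (7 - 6*0)) = 96*(123 + (7 + 0)) = 96*(123 + 7) = 96*130 = 12480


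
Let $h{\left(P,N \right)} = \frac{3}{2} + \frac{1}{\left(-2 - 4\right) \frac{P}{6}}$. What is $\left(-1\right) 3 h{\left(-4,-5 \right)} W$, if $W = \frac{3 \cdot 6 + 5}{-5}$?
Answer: $\frac{483}{20} \approx 24.15$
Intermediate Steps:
$W = - \frac{23}{5}$ ($W = \left(18 + 5\right) \left(- \frac{1}{5}\right) = 23 \left(- \frac{1}{5}\right) = - \frac{23}{5} \approx -4.6$)
$h{\left(P,N \right)} = \frac{3}{2} - \frac{1}{P}$ ($h{\left(P,N \right)} = 3 \cdot \frac{1}{2} + \frac{1}{\left(-6\right) P \frac{1}{6}} = \frac{3}{2} - \frac{1}{6 \frac{P}{6}} = \frac{3}{2} - \frac{6 \frac{1}{P}}{6} = \frac{3}{2} - \frac{1}{P}$)
$\left(-1\right) 3 h{\left(-4,-5 \right)} W = \left(-1\right) 3 \left(\frac{3}{2} - \frac{1}{-4}\right) \left(- \frac{23}{5}\right) = - 3 \left(\frac{3}{2} - - \frac{1}{4}\right) \left(- \frac{23}{5}\right) = - 3 \left(\frac{3}{2} + \frac{1}{4}\right) \left(- \frac{23}{5}\right) = \left(-3\right) \frac{7}{4} \left(- \frac{23}{5}\right) = \left(- \frac{21}{4}\right) \left(- \frac{23}{5}\right) = \frac{483}{20}$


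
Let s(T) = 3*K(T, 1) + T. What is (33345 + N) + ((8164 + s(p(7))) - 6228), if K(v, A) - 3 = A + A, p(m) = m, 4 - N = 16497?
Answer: 18810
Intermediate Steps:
N = -16493 (N = 4 - 1*16497 = 4 - 16497 = -16493)
K(v, A) = 3 + 2*A (K(v, A) = 3 + (A + A) = 3 + 2*A)
s(T) = 15 + T (s(T) = 3*(3 + 2*1) + T = 3*(3 + 2) + T = 3*5 + T = 15 + T)
(33345 + N) + ((8164 + s(p(7))) - 6228) = (33345 - 16493) + ((8164 + (15 + 7)) - 6228) = 16852 + ((8164 + 22) - 6228) = 16852 + (8186 - 6228) = 16852 + 1958 = 18810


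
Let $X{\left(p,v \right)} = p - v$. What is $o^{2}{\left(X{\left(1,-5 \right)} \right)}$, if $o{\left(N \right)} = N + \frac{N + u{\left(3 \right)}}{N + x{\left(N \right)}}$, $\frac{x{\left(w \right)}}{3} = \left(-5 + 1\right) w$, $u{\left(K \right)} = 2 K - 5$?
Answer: $\frac{151321}{4356} \approx 34.739$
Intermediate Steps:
$u{\left(K \right)} = -5 + 2 K$
$x{\left(w \right)} = - 12 w$ ($x{\left(w \right)} = 3 \left(-5 + 1\right) w = 3 \left(- 4 w\right) = - 12 w$)
$o{\left(N \right)} = N - \frac{1 + N}{11 N}$ ($o{\left(N \right)} = N + \frac{N + \left(-5 + 2 \cdot 3\right)}{N - 12 N} = N + \frac{N + \left(-5 + 6\right)}{\left(-11\right) N} = N + \left(N + 1\right) \left(- \frac{1}{11 N}\right) = N + \left(1 + N\right) \left(- \frac{1}{11 N}\right) = N - \frac{1 + N}{11 N}$)
$o^{2}{\left(X{\left(1,-5 \right)} \right)} = \left(- \frac{1}{11} + \left(1 - -5\right) - \frac{1}{11 \left(1 - -5\right)}\right)^{2} = \left(- \frac{1}{11} + \left(1 + 5\right) - \frac{1}{11 \left(1 + 5\right)}\right)^{2} = \left(- \frac{1}{11} + 6 - \frac{1}{11 \cdot 6}\right)^{2} = \left(- \frac{1}{11} + 6 - \frac{1}{66}\right)^{2} = \left(\frac{389}{66}\right)^{2} = \frac{151321}{4356}$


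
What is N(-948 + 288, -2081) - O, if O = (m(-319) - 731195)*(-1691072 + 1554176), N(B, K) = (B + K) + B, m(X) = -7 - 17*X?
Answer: -99356245385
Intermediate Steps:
N(B, K) = K + 2*B
O = 99356241984 (O = ((-7 - 17*(-319)) - 731195)*(-1691072 + 1554176) = ((-7 + 5423) - 731195)*(-136896) = (5416 - 731195)*(-136896) = -725779*(-136896) = 99356241984)
N(-948 + 288, -2081) - O = (-2081 + 2*(-948 + 288)) - 1*99356241984 = (-2081 + 2*(-660)) - 99356241984 = (-2081 - 1320) - 99356241984 = -3401 - 99356241984 = -99356245385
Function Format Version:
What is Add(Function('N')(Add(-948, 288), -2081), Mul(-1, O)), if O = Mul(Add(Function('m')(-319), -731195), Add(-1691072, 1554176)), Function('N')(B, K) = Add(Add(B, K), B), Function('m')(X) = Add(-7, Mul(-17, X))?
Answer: -99356245385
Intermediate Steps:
Function('N')(B, K) = Add(K, Mul(2, B))
O = 99356241984 (O = Mul(Add(Add(-7, Mul(-17, -319)), -731195), Add(-1691072, 1554176)) = Mul(Add(Add(-7, 5423), -731195), -136896) = Mul(Add(5416, -731195), -136896) = Mul(-725779, -136896) = 99356241984)
Add(Function('N')(Add(-948, 288), -2081), Mul(-1, O)) = Add(Add(-2081, Mul(2, Add(-948, 288))), Mul(-1, 99356241984)) = Add(Add(-2081, Mul(2, -660)), -99356241984) = Add(Add(-2081, -1320), -99356241984) = Add(-3401, -99356241984) = -99356245385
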